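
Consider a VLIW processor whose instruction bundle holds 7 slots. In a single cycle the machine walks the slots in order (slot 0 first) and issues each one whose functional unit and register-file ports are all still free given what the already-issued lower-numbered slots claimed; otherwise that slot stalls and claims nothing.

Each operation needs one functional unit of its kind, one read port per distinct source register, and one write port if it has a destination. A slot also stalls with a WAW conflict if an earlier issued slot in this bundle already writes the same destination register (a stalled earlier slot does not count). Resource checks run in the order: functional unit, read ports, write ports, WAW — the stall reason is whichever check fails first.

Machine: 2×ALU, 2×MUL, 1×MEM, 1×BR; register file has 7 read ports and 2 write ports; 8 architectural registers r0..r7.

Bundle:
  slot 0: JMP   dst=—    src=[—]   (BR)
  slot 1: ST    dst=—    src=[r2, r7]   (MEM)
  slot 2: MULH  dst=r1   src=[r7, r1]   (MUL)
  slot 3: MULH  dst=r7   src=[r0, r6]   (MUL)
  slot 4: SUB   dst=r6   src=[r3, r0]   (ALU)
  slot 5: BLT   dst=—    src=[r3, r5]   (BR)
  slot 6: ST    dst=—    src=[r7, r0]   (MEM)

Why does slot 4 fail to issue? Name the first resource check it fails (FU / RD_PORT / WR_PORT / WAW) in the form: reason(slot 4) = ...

reason(slot 4) = RD_PORT

  0. BR ⇒ go  {2A/2Mu/1Ld/0B | 7r 2w}
  1. MEM ⇒ go  {2A/2Mu/0Ld/0B | 5r 2w}
  2. MUL→r1 ⇒ go  {2A/1Mu/0Ld/0B | 3r 1w}
  3. MUL→r7 ⇒ go  {2A/0Mu/0Ld/0B | 1r 0w}
  4. ALU→r6 ⇒ no(RD_PORT)  {2A/0Mu/0Ld/0B | 1r 0w}
  5. BR ⇒ no(FU)  {2A/0Mu/0Ld/0B | 1r 0w}
  6. MEM ⇒ no(FU)  {2A/0Mu/0Ld/0B | 1r 0w}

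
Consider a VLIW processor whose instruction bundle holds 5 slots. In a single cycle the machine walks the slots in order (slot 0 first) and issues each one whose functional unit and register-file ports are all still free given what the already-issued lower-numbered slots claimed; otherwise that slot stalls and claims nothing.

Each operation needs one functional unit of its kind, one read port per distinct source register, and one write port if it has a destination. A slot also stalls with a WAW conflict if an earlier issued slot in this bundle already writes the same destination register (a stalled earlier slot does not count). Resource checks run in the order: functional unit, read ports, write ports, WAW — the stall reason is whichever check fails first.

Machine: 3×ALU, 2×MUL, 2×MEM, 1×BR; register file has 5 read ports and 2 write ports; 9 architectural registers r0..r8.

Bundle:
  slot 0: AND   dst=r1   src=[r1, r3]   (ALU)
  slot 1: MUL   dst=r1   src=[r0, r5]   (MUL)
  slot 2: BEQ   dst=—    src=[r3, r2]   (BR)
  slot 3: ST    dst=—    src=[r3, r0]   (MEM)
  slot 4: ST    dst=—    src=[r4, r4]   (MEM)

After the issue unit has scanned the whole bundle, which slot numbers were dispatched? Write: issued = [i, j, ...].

[0] ALU needs rd=2 wr=1: ok; after: ALU=2 MUL=2 MEM=2 BR=1, R=3, W=1
[1] MUL needs rd=2 wr=1: WAW; after: ALU=2 MUL=2 MEM=2 BR=1, R=3, W=1
[2] BR needs rd=2 wr=0: ok; after: ALU=2 MUL=2 MEM=2 BR=0, R=1, W=1
[3] MEM needs rd=2 wr=0: RD_PORT; after: ALU=2 MUL=2 MEM=2 BR=0, R=1, W=1
[4] MEM needs rd=1 wr=0: ok; after: ALU=2 MUL=2 MEM=1 BR=0, R=0, W=1

issued = [0, 2, 4]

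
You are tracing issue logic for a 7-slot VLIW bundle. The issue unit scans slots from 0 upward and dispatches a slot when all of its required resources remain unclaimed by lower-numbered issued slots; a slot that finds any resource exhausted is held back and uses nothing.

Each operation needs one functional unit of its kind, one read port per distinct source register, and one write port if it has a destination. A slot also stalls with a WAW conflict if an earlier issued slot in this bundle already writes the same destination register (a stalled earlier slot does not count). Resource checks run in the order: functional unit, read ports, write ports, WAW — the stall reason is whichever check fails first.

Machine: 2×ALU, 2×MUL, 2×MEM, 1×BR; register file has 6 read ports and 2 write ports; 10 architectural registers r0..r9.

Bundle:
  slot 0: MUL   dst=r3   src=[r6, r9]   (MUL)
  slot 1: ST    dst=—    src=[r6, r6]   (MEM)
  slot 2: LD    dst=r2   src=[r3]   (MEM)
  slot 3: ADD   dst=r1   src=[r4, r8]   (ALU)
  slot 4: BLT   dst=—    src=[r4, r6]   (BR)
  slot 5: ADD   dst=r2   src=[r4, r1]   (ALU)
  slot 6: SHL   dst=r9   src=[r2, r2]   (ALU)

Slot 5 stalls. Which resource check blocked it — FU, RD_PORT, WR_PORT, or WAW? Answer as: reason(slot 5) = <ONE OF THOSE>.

reason(slot 5) = RD_PORT

  0. MUL→r3 ⇒ go  {2A/1Mu/2Ld/1B | 4r 1w}
  1. MEM ⇒ go  {2A/1Mu/1Ld/1B | 3r 1w}
  2. MEM→r2 ⇒ go  {2A/1Mu/0Ld/1B | 2r 0w}
  3. ALU→r1 ⇒ no(WR_PORT)  {2A/1Mu/0Ld/1B | 2r 0w}
  4. BR ⇒ go  {2A/1Mu/0Ld/0B | 0r 0w}
  5. ALU→r2 ⇒ no(RD_PORT)  {2A/1Mu/0Ld/0B | 0r 0w}
  6. ALU→r9 ⇒ no(RD_PORT)  {2A/1Mu/0Ld/0B | 0r 0w}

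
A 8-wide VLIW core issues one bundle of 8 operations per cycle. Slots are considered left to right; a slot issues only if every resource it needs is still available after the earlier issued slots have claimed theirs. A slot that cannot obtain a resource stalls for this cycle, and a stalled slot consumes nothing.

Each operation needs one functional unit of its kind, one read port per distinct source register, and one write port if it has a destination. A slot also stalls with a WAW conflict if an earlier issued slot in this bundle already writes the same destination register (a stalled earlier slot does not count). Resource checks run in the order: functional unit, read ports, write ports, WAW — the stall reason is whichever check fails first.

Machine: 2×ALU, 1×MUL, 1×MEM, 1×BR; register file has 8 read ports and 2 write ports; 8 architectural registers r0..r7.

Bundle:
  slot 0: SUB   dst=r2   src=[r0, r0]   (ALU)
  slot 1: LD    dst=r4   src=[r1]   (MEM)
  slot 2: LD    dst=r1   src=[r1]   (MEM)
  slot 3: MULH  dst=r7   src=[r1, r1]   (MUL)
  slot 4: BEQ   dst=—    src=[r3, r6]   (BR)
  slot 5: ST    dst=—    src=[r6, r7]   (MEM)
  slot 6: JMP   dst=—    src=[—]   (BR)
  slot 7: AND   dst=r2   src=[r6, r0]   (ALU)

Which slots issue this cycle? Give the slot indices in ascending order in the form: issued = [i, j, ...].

slot 0 (ALU): ISSUE — free A1,Mu1,Ld1,B1 rp7 wp1
slot 1 (MEM): ISSUE — free A1,Mu1,Ld0,B1 rp6 wp0
slot 2 (MEM): stall FU — free A1,Mu1,Ld0,B1 rp6 wp0
slot 3 (MUL): stall WR_PORT — free A1,Mu1,Ld0,B1 rp6 wp0
slot 4 (BR): ISSUE — free A1,Mu1,Ld0,B0 rp4 wp0
slot 5 (MEM): stall FU — free A1,Mu1,Ld0,B0 rp4 wp0
slot 6 (BR): stall FU — free A1,Mu1,Ld0,B0 rp4 wp0
slot 7 (ALU): stall WR_PORT — free A1,Mu1,Ld0,B0 rp4 wp0

issued = [0, 1, 4]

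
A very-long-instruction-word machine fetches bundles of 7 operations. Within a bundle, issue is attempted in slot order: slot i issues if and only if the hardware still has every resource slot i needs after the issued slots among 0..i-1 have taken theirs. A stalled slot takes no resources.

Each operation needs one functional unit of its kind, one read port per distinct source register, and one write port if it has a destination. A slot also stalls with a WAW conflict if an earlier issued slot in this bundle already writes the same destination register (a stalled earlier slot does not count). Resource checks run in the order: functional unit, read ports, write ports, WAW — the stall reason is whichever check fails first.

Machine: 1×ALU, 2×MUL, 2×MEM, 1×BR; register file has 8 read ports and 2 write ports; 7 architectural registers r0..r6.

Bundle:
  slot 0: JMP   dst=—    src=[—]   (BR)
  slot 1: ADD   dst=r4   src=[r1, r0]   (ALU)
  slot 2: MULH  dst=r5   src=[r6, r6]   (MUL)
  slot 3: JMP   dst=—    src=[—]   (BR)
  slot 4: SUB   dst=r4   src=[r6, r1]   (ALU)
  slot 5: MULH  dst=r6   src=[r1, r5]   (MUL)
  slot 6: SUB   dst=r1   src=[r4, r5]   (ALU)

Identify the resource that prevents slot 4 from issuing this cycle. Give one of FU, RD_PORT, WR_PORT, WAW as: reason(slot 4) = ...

  0. BR ⇒ go  {1A/2Mu/2Ld/0B | 8r 2w}
  1. ALU→r4 ⇒ go  {0A/2Mu/2Ld/0B | 6r 1w}
  2. MUL→r5 ⇒ go  {0A/1Mu/2Ld/0B | 5r 0w}
  3. BR ⇒ no(FU)  {0A/1Mu/2Ld/0B | 5r 0w}
  4. ALU→r4 ⇒ no(FU)  {0A/1Mu/2Ld/0B | 5r 0w}
  5. MUL→r6 ⇒ no(WR_PORT)  {0A/1Mu/2Ld/0B | 5r 0w}
  6. ALU→r1 ⇒ no(FU)  {0A/1Mu/2Ld/0B | 5r 0w}

reason(slot 4) = FU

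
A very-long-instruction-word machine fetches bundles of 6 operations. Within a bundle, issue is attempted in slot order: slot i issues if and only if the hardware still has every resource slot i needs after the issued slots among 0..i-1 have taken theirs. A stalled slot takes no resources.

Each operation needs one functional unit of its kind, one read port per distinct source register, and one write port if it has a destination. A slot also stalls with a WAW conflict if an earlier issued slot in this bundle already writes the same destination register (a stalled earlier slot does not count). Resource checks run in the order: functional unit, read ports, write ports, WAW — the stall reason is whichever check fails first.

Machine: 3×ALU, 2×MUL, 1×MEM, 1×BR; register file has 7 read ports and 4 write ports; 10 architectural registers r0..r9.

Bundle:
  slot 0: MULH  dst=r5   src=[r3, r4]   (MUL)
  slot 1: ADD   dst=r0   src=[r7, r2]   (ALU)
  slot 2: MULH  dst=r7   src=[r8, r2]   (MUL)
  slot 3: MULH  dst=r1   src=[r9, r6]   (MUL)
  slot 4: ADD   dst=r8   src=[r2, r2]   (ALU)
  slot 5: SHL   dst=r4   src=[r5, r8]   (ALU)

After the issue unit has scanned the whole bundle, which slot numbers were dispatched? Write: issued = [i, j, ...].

(0) want 1×MUL +2rd +1wr — yes → AL3|MU1|ME1|BR1|rd5|wr3
(1) want 1×ALU +2rd +1wr — yes → AL2|MU1|ME1|BR1|rd3|wr2
(2) want 1×MUL +2rd +1wr — yes → AL2|MU0|ME1|BR1|rd1|wr1
(3) want 1×MUL +2rd +1wr — FU → AL2|MU0|ME1|BR1|rd1|wr1
(4) want 1×ALU +1rd +1wr — yes → AL1|MU0|ME1|BR1|rd0|wr0
(5) want 1×ALU +2rd +1wr — RD_PORT → AL1|MU0|ME1|BR1|rd0|wr0

issued = [0, 1, 2, 4]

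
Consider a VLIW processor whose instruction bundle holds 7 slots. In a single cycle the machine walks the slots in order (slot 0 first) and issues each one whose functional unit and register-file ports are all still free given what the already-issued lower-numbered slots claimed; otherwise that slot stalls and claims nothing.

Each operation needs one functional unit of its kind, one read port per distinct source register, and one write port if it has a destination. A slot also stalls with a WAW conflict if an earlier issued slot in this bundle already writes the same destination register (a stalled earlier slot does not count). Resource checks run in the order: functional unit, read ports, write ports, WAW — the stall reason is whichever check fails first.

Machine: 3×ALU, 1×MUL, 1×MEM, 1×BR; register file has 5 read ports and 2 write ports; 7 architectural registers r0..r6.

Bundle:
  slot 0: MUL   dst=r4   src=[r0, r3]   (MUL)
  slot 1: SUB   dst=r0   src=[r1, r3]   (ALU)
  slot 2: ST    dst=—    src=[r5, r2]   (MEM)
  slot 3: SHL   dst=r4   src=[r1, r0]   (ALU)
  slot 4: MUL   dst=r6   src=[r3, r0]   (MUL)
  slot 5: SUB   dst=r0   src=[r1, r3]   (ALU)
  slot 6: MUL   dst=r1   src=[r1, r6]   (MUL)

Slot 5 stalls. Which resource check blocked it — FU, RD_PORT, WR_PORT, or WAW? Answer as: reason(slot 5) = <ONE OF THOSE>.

reason(slot 5) = RD_PORT

(0) want 1×MUL +2rd +1wr — yes → AL3|MU0|ME1|BR1|rd3|wr1
(1) want 1×ALU +2rd +1wr — yes → AL2|MU0|ME1|BR1|rd1|wr0
(2) want 1×MEM +2rd +0wr — RD_PORT → AL2|MU0|ME1|BR1|rd1|wr0
(3) want 1×ALU +2rd +1wr — RD_PORT → AL2|MU0|ME1|BR1|rd1|wr0
(4) want 1×MUL +2rd +1wr — FU → AL2|MU0|ME1|BR1|rd1|wr0
(5) want 1×ALU +2rd +1wr — RD_PORT → AL2|MU0|ME1|BR1|rd1|wr0
(6) want 1×MUL +2rd +1wr — FU → AL2|MU0|ME1|BR1|rd1|wr0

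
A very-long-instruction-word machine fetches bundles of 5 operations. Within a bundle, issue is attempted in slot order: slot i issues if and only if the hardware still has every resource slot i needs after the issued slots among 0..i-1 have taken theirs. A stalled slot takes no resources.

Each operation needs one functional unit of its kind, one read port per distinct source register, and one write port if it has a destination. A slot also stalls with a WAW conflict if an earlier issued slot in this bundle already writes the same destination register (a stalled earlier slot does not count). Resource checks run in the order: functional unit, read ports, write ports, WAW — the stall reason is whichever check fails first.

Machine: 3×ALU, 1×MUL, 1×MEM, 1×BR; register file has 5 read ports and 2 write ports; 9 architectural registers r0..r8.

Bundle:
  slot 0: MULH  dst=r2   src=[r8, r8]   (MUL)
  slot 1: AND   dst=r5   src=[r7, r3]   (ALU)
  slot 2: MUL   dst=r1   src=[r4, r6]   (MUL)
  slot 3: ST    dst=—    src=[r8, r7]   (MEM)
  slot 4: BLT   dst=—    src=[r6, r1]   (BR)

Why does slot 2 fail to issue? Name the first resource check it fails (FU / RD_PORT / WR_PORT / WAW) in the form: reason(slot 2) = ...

reason(slot 2) = FU

  0. MUL→r2 ⇒ go  {3A/0Mu/1Ld/1B | 4r 1w}
  1. ALU→r5 ⇒ go  {2A/0Mu/1Ld/1B | 2r 0w}
  2. MUL→r1 ⇒ no(FU)  {2A/0Mu/1Ld/1B | 2r 0w}
  3. MEM ⇒ go  {2A/0Mu/0Ld/1B | 0r 0w}
  4. BR ⇒ no(RD_PORT)  {2A/0Mu/0Ld/1B | 0r 0w}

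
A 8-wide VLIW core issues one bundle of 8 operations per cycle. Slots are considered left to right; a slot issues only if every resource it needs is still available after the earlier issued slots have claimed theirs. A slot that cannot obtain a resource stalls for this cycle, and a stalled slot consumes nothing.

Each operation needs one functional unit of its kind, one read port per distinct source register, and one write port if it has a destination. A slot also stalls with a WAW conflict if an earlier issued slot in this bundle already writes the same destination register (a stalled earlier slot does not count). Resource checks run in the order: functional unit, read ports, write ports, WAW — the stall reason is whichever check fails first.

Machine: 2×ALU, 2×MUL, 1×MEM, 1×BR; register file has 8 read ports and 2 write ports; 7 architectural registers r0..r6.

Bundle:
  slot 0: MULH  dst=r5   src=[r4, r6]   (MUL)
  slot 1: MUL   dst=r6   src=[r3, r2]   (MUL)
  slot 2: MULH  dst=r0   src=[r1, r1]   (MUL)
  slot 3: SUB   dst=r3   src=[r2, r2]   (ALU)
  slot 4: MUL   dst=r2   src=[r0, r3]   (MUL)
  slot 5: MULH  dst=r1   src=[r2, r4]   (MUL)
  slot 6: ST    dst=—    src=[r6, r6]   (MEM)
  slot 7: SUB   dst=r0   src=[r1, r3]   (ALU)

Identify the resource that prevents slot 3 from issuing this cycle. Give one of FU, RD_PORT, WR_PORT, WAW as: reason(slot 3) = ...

(0) want 1×MUL +2rd +1wr — yes → AL2|MU1|ME1|BR1|rd6|wr1
(1) want 1×MUL +2rd +1wr — yes → AL2|MU0|ME1|BR1|rd4|wr0
(2) want 1×MUL +1rd +1wr — FU → AL2|MU0|ME1|BR1|rd4|wr0
(3) want 1×ALU +1rd +1wr — WR_PORT → AL2|MU0|ME1|BR1|rd4|wr0
(4) want 1×MUL +2rd +1wr — FU → AL2|MU0|ME1|BR1|rd4|wr0
(5) want 1×MUL +2rd +1wr — FU → AL2|MU0|ME1|BR1|rd4|wr0
(6) want 1×MEM +1rd +0wr — yes → AL2|MU0|ME0|BR1|rd3|wr0
(7) want 1×ALU +2rd +1wr — WR_PORT → AL2|MU0|ME0|BR1|rd3|wr0

reason(slot 3) = WR_PORT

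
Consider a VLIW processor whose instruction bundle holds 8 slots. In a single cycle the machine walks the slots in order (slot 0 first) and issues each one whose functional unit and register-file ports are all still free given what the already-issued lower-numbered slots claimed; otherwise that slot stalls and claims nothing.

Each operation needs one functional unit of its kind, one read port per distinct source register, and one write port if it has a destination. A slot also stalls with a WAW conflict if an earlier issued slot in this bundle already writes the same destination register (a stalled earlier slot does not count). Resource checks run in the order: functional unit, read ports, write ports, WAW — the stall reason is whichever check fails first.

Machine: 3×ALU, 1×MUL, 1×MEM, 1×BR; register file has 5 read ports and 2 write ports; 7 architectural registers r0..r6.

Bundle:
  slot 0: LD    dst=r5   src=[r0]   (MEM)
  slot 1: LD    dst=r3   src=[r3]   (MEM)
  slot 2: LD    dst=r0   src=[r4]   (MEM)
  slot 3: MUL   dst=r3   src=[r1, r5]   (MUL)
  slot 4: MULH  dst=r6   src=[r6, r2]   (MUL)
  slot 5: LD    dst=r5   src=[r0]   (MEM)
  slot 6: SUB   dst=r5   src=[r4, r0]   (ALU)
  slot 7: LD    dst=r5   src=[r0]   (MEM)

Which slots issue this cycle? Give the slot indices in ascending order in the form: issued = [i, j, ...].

issued = [0, 3]

[0] MEM needs rd=1 wr=1: ok; after: ALU=3 MUL=1 MEM=0 BR=1, R=4, W=1
[1] MEM needs rd=1 wr=1: FU; after: ALU=3 MUL=1 MEM=0 BR=1, R=4, W=1
[2] MEM needs rd=1 wr=1: FU; after: ALU=3 MUL=1 MEM=0 BR=1, R=4, W=1
[3] MUL needs rd=2 wr=1: ok; after: ALU=3 MUL=0 MEM=0 BR=1, R=2, W=0
[4] MUL needs rd=2 wr=1: FU; after: ALU=3 MUL=0 MEM=0 BR=1, R=2, W=0
[5] MEM needs rd=1 wr=1: FU; after: ALU=3 MUL=0 MEM=0 BR=1, R=2, W=0
[6] ALU needs rd=2 wr=1: WR_PORT; after: ALU=3 MUL=0 MEM=0 BR=1, R=2, W=0
[7] MEM needs rd=1 wr=1: FU; after: ALU=3 MUL=0 MEM=0 BR=1, R=2, W=0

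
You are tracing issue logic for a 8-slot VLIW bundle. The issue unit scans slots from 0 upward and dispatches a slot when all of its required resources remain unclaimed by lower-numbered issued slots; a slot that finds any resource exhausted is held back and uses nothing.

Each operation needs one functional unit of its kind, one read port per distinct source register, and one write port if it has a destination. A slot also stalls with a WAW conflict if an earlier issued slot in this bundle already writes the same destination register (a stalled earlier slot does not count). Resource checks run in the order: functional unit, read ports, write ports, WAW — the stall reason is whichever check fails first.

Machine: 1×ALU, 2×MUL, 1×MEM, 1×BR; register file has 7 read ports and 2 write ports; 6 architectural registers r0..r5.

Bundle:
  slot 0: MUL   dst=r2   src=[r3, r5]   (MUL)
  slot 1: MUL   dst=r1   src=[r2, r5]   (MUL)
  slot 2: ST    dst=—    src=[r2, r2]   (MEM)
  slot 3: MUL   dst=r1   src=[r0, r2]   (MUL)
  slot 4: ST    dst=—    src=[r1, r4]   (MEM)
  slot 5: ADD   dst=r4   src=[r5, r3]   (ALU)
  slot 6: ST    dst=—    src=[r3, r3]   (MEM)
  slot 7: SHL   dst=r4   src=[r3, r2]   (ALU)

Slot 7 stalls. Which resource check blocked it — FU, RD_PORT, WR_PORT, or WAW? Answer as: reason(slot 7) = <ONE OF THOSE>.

reason(slot 7) = WR_PORT

[0] MUL needs rd=2 wr=1: ok; after: ALU=1 MUL=1 MEM=1 BR=1, R=5, W=1
[1] MUL needs rd=2 wr=1: ok; after: ALU=1 MUL=0 MEM=1 BR=1, R=3, W=0
[2] MEM needs rd=1 wr=0: ok; after: ALU=1 MUL=0 MEM=0 BR=1, R=2, W=0
[3] MUL needs rd=2 wr=1: FU; after: ALU=1 MUL=0 MEM=0 BR=1, R=2, W=0
[4] MEM needs rd=2 wr=0: FU; after: ALU=1 MUL=0 MEM=0 BR=1, R=2, W=0
[5] ALU needs rd=2 wr=1: WR_PORT; after: ALU=1 MUL=0 MEM=0 BR=1, R=2, W=0
[6] MEM needs rd=1 wr=0: FU; after: ALU=1 MUL=0 MEM=0 BR=1, R=2, W=0
[7] ALU needs rd=2 wr=1: WR_PORT; after: ALU=1 MUL=0 MEM=0 BR=1, R=2, W=0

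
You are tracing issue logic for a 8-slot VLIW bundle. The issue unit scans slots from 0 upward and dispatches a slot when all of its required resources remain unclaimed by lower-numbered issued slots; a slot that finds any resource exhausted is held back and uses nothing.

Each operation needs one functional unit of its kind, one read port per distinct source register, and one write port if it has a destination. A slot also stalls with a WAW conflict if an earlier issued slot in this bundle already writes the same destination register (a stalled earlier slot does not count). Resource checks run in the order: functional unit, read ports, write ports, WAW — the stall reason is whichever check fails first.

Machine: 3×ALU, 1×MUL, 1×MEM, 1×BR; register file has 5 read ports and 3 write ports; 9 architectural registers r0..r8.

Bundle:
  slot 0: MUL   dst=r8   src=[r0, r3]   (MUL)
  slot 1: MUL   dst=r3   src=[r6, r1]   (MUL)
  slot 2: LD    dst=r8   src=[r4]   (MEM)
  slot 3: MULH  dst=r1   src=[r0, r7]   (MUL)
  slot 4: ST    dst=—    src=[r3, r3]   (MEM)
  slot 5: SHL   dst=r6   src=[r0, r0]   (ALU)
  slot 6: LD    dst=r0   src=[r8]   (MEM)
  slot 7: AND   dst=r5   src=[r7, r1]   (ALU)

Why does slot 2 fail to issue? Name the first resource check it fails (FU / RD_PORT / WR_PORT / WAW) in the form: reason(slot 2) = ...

[0] MUL needs rd=2 wr=1: ok; after: ALU=3 MUL=0 MEM=1 BR=1, R=3, W=2
[1] MUL needs rd=2 wr=1: FU; after: ALU=3 MUL=0 MEM=1 BR=1, R=3, W=2
[2] MEM needs rd=1 wr=1: WAW; after: ALU=3 MUL=0 MEM=1 BR=1, R=3, W=2
[3] MUL needs rd=2 wr=1: FU; after: ALU=3 MUL=0 MEM=1 BR=1, R=3, W=2
[4] MEM needs rd=1 wr=0: ok; after: ALU=3 MUL=0 MEM=0 BR=1, R=2, W=2
[5] ALU needs rd=1 wr=1: ok; after: ALU=2 MUL=0 MEM=0 BR=1, R=1, W=1
[6] MEM needs rd=1 wr=1: FU; after: ALU=2 MUL=0 MEM=0 BR=1, R=1, W=1
[7] ALU needs rd=2 wr=1: RD_PORT; after: ALU=2 MUL=0 MEM=0 BR=1, R=1, W=1

reason(slot 2) = WAW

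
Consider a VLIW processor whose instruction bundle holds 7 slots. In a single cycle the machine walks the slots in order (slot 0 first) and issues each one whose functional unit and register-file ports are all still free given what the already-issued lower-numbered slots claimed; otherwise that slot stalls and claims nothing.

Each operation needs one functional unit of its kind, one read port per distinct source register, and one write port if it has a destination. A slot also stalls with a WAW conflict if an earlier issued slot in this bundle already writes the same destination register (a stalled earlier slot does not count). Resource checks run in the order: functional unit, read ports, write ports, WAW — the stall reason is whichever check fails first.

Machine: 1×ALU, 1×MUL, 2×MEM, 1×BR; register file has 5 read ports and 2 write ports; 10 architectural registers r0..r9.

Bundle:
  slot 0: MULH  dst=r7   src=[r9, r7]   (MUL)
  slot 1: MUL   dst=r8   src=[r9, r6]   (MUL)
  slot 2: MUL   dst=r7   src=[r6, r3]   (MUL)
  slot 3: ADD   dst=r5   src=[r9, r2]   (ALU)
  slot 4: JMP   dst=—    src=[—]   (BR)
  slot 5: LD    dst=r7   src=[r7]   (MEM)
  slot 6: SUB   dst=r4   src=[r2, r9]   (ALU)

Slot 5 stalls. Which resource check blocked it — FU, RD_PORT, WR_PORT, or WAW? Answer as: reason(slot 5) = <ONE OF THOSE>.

reason(slot 5) = WR_PORT

#0 MUL src=r9,r7 dispatched  <A:1 Mu:0 Ld:2 B:1 rd:3 wr:1>
#1 MUL src=r9,r6 held:FU  <A:1 Mu:0 Ld:2 B:1 rd:3 wr:1>
#2 MUL src=r6,r3 held:FU  <A:1 Mu:0 Ld:2 B:1 rd:3 wr:1>
#3 ALU src=r9,r2 dispatched  <A:0 Mu:0 Ld:2 B:1 rd:1 wr:0>
#4 BR src=- dispatched  <A:0 Mu:0 Ld:2 B:0 rd:1 wr:0>
#5 MEM src=r7 held:WR_PORT  <A:0 Mu:0 Ld:2 B:0 rd:1 wr:0>
#6 ALU src=r2,r9 held:FU  <A:0 Mu:0 Ld:2 B:0 rd:1 wr:0>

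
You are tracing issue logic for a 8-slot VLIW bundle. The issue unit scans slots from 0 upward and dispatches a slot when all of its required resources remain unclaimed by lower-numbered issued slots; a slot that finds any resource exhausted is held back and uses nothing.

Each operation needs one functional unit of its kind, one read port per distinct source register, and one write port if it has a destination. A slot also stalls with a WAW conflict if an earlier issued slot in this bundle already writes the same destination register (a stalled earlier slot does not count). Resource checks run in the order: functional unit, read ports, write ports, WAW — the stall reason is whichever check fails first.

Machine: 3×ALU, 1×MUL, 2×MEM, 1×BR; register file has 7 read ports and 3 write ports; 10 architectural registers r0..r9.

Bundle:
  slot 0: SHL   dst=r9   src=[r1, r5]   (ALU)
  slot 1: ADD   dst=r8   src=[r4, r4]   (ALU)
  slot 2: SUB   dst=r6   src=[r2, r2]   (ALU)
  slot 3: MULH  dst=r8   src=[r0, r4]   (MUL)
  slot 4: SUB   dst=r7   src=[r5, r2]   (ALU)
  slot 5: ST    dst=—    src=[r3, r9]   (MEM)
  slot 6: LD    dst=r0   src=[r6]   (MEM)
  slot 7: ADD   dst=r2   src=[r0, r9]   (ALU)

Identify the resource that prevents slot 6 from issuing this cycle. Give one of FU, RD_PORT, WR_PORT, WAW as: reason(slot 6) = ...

(0) want 1×ALU +2rd +1wr — yes → AL2|MU1|ME2|BR1|rd5|wr2
(1) want 1×ALU +1rd +1wr — yes → AL1|MU1|ME2|BR1|rd4|wr1
(2) want 1×ALU +1rd +1wr — yes → AL0|MU1|ME2|BR1|rd3|wr0
(3) want 1×MUL +2rd +1wr — WR_PORT → AL0|MU1|ME2|BR1|rd3|wr0
(4) want 1×ALU +2rd +1wr — FU → AL0|MU1|ME2|BR1|rd3|wr0
(5) want 1×MEM +2rd +0wr — yes → AL0|MU1|ME1|BR1|rd1|wr0
(6) want 1×MEM +1rd +1wr — WR_PORT → AL0|MU1|ME1|BR1|rd1|wr0
(7) want 1×ALU +2rd +1wr — FU → AL0|MU1|ME1|BR1|rd1|wr0

reason(slot 6) = WR_PORT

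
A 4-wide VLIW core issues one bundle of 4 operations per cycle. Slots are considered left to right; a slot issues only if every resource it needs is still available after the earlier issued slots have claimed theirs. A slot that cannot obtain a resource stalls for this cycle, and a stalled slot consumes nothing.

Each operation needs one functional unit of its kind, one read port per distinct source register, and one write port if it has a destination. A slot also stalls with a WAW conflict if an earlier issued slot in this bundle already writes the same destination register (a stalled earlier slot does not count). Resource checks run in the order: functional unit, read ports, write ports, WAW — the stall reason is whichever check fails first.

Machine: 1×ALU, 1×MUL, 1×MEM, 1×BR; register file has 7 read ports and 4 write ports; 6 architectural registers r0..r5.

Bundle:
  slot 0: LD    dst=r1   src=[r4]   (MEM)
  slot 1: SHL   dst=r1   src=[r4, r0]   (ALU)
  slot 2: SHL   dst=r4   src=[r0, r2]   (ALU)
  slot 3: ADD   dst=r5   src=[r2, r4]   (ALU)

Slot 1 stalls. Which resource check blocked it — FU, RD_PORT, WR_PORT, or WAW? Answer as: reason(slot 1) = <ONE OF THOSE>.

(0) want 1×MEM +1rd +1wr — yes → AL1|MU1|ME0|BR1|rd6|wr3
(1) want 1×ALU +2rd +1wr — WAW → AL1|MU1|ME0|BR1|rd6|wr3
(2) want 1×ALU +2rd +1wr — yes → AL0|MU1|ME0|BR1|rd4|wr2
(3) want 1×ALU +2rd +1wr — FU → AL0|MU1|ME0|BR1|rd4|wr2

reason(slot 1) = WAW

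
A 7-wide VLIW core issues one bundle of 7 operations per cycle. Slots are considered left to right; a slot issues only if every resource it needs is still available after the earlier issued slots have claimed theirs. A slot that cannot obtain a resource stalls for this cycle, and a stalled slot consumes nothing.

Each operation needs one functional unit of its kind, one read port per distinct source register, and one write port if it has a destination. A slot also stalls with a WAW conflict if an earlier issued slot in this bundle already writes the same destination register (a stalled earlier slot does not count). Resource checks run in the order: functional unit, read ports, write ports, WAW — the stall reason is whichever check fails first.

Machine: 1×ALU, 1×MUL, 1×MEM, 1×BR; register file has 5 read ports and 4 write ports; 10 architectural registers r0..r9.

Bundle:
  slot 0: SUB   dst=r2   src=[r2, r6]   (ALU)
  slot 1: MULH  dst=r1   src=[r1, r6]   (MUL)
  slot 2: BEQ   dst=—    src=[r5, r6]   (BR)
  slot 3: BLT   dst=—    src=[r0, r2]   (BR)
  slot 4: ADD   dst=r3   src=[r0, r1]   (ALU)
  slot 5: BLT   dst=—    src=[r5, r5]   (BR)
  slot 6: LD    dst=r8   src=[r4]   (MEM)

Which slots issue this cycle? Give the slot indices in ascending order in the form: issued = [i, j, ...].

issued = [0, 1, 5]

[0] ALU needs rd=2 wr=1: ok; after: ALU=0 MUL=1 MEM=1 BR=1, R=3, W=3
[1] MUL needs rd=2 wr=1: ok; after: ALU=0 MUL=0 MEM=1 BR=1, R=1, W=2
[2] BR needs rd=2 wr=0: RD_PORT; after: ALU=0 MUL=0 MEM=1 BR=1, R=1, W=2
[3] BR needs rd=2 wr=0: RD_PORT; after: ALU=0 MUL=0 MEM=1 BR=1, R=1, W=2
[4] ALU needs rd=2 wr=1: FU; after: ALU=0 MUL=0 MEM=1 BR=1, R=1, W=2
[5] BR needs rd=1 wr=0: ok; after: ALU=0 MUL=0 MEM=1 BR=0, R=0, W=2
[6] MEM needs rd=1 wr=1: RD_PORT; after: ALU=0 MUL=0 MEM=1 BR=0, R=0, W=2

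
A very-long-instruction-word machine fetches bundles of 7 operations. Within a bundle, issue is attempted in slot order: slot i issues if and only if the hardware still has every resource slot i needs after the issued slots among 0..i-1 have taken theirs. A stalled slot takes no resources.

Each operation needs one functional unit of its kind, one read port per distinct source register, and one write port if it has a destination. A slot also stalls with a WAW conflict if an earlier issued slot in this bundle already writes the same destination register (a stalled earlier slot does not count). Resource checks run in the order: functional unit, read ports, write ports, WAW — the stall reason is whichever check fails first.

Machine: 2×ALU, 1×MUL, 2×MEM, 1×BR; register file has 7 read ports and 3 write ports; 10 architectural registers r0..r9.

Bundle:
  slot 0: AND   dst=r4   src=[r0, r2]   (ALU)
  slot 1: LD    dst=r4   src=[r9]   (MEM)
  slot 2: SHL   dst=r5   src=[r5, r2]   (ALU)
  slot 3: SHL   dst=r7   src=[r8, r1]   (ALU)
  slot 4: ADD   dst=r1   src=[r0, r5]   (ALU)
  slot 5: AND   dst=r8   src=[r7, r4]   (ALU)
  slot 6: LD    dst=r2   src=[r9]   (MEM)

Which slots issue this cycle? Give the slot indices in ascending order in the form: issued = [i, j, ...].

issued = [0, 2, 6]

(0) want 1×ALU +2rd +1wr — yes → AL1|MU1|ME2|BR1|rd5|wr2
(1) want 1×MEM +1rd +1wr — WAW → AL1|MU1|ME2|BR1|rd5|wr2
(2) want 1×ALU +2rd +1wr — yes → AL0|MU1|ME2|BR1|rd3|wr1
(3) want 1×ALU +2rd +1wr — FU → AL0|MU1|ME2|BR1|rd3|wr1
(4) want 1×ALU +2rd +1wr — FU → AL0|MU1|ME2|BR1|rd3|wr1
(5) want 1×ALU +2rd +1wr — FU → AL0|MU1|ME2|BR1|rd3|wr1
(6) want 1×MEM +1rd +1wr — yes → AL0|MU1|ME1|BR1|rd2|wr0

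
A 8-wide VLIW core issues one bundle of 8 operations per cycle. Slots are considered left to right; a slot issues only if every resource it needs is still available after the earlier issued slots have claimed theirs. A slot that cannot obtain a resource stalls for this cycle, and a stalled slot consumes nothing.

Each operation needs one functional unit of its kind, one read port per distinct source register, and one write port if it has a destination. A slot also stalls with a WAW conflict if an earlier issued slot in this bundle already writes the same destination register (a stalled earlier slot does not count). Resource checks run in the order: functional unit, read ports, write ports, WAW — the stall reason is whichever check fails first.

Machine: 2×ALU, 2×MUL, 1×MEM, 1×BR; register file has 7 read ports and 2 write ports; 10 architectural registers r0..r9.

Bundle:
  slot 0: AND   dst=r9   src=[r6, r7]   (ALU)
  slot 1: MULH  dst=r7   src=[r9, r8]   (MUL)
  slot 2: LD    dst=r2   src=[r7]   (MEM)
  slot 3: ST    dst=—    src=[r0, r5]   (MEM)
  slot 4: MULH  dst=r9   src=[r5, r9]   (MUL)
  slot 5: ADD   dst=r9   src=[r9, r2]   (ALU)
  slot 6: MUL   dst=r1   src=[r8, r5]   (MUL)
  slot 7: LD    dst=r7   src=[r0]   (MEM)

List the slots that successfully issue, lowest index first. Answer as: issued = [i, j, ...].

#0 ALU src=r6,r7 dispatched  <A:1 Mu:2 Ld:1 B:1 rd:5 wr:1>
#1 MUL src=r9,r8 dispatched  <A:1 Mu:1 Ld:1 B:1 rd:3 wr:0>
#2 MEM src=r7 held:WR_PORT  <A:1 Mu:1 Ld:1 B:1 rd:3 wr:0>
#3 MEM src=r0,r5 dispatched  <A:1 Mu:1 Ld:0 B:1 rd:1 wr:0>
#4 MUL src=r5,r9 held:RD_PORT  <A:1 Mu:1 Ld:0 B:1 rd:1 wr:0>
#5 ALU src=r9,r2 held:RD_PORT  <A:1 Mu:1 Ld:0 B:1 rd:1 wr:0>
#6 MUL src=r8,r5 held:RD_PORT  <A:1 Mu:1 Ld:0 B:1 rd:1 wr:0>
#7 MEM src=r0 held:FU  <A:1 Mu:1 Ld:0 B:1 rd:1 wr:0>

issued = [0, 1, 3]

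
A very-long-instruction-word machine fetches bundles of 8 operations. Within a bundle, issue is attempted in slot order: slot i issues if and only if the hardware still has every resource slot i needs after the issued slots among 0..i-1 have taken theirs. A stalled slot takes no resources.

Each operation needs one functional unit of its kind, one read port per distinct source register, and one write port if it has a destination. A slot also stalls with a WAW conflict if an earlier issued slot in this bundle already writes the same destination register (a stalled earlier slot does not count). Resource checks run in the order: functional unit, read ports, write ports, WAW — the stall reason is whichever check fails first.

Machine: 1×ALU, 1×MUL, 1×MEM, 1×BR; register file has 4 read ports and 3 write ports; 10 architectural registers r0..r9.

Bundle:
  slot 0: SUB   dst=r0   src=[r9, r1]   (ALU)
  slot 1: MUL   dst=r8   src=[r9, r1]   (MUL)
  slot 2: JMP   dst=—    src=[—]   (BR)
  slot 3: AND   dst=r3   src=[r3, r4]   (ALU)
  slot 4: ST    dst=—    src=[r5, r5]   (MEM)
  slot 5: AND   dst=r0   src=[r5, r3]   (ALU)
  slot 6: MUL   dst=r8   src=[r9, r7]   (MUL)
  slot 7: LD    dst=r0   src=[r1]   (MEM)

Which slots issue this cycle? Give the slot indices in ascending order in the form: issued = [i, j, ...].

issued = [0, 1, 2]

slot 0 (ALU): ISSUE — free A0,Mu1,Ld1,B1 rp2 wp2
slot 1 (MUL): ISSUE — free A0,Mu0,Ld1,B1 rp0 wp1
slot 2 (BR): ISSUE — free A0,Mu0,Ld1,B0 rp0 wp1
slot 3 (ALU): stall FU — free A0,Mu0,Ld1,B0 rp0 wp1
slot 4 (MEM): stall RD_PORT — free A0,Mu0,Ld1,B0 rp0 wp1
slot 5 (ALU): stall FU — free A0,Mu0,Ld1,B0 rp0 wp1
slot 6 (MUL): stall FU — free A0,Mu0,Ld1,B0 rp0 wp1
slot 7 (MEM): stall RD_PORT — free A0,Mu0,Ld1,B0 rp0 wp1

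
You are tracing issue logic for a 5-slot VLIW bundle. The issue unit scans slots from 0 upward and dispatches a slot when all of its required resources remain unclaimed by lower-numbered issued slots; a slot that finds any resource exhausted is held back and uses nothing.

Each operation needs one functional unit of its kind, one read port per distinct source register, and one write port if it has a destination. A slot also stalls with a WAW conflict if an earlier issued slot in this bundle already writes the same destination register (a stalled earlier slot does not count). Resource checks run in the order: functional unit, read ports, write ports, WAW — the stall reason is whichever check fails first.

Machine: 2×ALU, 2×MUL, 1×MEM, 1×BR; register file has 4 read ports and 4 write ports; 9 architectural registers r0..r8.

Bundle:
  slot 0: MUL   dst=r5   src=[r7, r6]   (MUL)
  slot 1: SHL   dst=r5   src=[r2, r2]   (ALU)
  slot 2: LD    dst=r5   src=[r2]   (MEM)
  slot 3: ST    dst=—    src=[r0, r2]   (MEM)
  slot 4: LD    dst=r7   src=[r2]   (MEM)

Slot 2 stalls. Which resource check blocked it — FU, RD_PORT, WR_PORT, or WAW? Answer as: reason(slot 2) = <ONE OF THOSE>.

reason(slot 2) = WAW

  0. MUL→r5 ⇒ go  {2A/1Mu/1Ld/1B | 2r 3w}
  1. ALU→r5 ⇒ no(WAW)  {2A/1Mu/1Ld/1B | 2r 3w}
  2. MEM→r5 ⇒ no(WAW)  {2A/1Mu/1Ld/1B | 2r 3w}
  3. MEM ⇒ go  {2A/1Mu/0Ld/1B | 0r 3w}
  4. MEM→r7 ⇒ no(FU)  {2A/1Mu/0Ld/1B | 0r 3w}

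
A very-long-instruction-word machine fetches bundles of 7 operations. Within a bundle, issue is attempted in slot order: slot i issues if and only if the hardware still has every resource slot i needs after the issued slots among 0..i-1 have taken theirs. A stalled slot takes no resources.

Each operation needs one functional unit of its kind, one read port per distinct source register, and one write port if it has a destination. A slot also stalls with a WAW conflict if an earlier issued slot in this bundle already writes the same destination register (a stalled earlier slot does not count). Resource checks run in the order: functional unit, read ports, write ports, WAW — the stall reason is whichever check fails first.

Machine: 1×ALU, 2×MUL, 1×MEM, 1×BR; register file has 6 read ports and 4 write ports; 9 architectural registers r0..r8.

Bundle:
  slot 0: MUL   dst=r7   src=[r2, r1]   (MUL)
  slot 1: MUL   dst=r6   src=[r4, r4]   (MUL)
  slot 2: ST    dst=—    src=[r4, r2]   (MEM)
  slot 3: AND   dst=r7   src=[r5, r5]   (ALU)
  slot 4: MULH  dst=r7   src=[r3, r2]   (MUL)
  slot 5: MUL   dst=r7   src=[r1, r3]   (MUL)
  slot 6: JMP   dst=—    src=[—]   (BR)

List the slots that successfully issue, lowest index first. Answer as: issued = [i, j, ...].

[0] MUL needs rd=2 wr=1: ok; after: ALU=1 MUL=1 MEM=1 BR=1, R=4, W=3
[1] MUL needs rd=1 wr=1: ok; after: ALU=1 MUL=0 MEM=1 BR=1, R=3, W=2
[2] MEM needs rd=2 wr=0: ok; after: ALU=1 MUL=0 MEM=0 BR=1, R=1, W=2
[3] ALU needs rd=1 wr=1: WAW; after: ALU=1 MUL=0 MEM=0 BR=1, R=1, W=2
[4] MUL needs rd=2 wr=1: FU; after: ALU=1 MUL=0 MEM=0 BR=1, R=1, W=2
[5] MUL needs rd=2 wr=1: FU; after: ALU=1 MUL=0 MEM=0 BR=1, R=1, W=2
[6] BR needs rd=0 wr=0: ok; after: ALU=1 MUL=0 MEM=0 BR=0, R=1, W=2

issued = [0, 1, 2, 6]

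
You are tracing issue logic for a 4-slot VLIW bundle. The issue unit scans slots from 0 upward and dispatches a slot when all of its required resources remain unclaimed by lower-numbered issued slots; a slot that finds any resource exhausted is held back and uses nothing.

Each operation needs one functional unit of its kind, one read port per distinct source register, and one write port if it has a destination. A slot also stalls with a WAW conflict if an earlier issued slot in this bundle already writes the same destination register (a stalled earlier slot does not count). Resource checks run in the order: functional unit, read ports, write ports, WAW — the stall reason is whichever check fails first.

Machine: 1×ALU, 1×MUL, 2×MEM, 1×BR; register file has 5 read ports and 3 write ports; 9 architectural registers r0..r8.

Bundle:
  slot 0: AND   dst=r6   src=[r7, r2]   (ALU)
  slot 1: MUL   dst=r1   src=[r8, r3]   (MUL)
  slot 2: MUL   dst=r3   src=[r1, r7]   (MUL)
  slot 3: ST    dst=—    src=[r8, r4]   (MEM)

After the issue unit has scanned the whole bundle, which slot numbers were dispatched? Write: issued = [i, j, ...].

[0] ALU needs rd=2 wr=1: ok; after: ALU=0 MUL=1 MEM=2 BR=1, R=3, W=2
[1] MUL needs rd=2 wr=1: ok; after: ALU=0 MUL=0 MEM=2 BR=1, R=1, W=1
[2] MUL needs rd=2 wr=1: FU; after: ALU=0 MUL=0 MEM=2 BR=1, R=1, W=1
[3] MEM needs rd=2 wr=0: RD_PORT; after: ALU=0 MUL=0 MEM=2 BR=1, R=1, W=1

issued = [0, 1]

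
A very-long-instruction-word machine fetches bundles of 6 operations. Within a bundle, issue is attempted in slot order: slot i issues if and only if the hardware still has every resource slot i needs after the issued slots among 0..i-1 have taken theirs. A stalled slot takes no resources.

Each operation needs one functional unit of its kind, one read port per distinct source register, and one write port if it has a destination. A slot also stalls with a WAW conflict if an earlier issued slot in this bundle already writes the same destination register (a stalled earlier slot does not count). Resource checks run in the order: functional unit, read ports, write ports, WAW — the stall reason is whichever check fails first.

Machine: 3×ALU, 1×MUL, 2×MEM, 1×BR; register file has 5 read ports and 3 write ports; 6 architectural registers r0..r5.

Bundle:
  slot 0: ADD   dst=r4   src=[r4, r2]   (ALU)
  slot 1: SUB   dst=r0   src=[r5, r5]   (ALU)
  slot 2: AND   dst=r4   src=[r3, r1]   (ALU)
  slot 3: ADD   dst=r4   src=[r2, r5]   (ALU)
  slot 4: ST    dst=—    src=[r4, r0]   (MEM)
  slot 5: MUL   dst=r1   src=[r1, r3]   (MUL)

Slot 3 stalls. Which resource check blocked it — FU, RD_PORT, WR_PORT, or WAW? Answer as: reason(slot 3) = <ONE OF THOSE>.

slot 0 (ALU): ISSUE — free A2,Mu1,Ld2,B1 rp3 wp2
slot 1 (ALU): ISSUE — free A1,Mu1,Ld2,B1 rp2 wp1
slot 2 (ALU): stall WAW — free A1,Mu1,Ld2,B1 rp2 wp1
slot 3 (ALU): stall WAW — free A1,Mu1,Ld2,B1 rp2 wp1
slot 4 (MEM): ISSUE — free A1,Mu1,Ld1,B1 rp0 wp1
slot 5 (MUL): stall RD_PORT — free A1,Mu1,Ld1,B1 rp0 wp1

reason(slot 3) = WAW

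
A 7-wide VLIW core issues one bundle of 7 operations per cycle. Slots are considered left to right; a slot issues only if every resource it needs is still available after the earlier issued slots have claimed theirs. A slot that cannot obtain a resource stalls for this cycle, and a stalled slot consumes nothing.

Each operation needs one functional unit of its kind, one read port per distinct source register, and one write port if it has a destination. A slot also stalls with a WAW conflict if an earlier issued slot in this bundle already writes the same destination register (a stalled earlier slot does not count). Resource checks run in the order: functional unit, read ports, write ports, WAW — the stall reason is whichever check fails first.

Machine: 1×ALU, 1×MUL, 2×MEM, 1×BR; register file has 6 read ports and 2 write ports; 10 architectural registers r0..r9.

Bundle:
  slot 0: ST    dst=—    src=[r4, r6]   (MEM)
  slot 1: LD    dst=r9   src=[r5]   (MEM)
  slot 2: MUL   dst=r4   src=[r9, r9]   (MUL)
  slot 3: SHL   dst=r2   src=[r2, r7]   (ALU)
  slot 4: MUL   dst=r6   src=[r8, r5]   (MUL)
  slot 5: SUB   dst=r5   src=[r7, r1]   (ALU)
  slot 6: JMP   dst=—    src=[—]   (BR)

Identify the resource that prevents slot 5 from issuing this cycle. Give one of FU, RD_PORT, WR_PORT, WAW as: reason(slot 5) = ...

reason(slot 5) = WR_PORT

#0 MEM src=r4,r6 dispatched  <A:1 Mu:1 Ld:1 B:1 rd:4 wr:2>
#1 MEM src=r5 dispatched  <A:1 Mu:1 Ld:0 B:1 rd:3 wr:1>
#2 MUL src=r9,r9 dispatched  <A:1 Mu:0 Ld:0 B:1 rd:2 wr:0>
#3 ALU src=r2,r7 held:WR_PORT  <A:1 Mu:0 Ld:0 B:1 rd:2 wr:0>
#4 MUL src=r8,r5 held:FU  <A:1 Mu:0 Ld:0 B:1 rd:2 wr:0>
#5 ALU src=r7,r1 held:WR_PORT  <A:1 Mu:0 Ld:0 B:1 rd:2 wr:0>
#6 BR src=- dispatched  <A:1 Mu:0 Ld:0 B:0 rd:2 wr:0>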